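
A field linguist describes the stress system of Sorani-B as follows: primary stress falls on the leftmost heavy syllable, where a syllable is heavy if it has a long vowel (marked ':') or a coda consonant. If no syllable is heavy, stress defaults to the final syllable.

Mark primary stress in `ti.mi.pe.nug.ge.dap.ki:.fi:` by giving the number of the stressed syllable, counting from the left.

4

Weights: 1 ti L, 2 mi L, 3 pe L, 4 nug H, 5 ge L, 6 dap H, 7 ki: H, 8 fi: H.
Heavy syllables in the domain: 4, 6, 7, 8. The leftmost is syllable 4 (nug).
Primary stress: syllable 4 → ti.mi.pe.ˈnug.ge.dap.ki:.fi:.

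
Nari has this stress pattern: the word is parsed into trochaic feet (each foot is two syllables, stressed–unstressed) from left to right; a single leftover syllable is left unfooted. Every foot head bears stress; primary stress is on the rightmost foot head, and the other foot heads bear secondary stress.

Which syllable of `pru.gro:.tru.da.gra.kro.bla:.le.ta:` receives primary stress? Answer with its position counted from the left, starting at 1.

7

Parse left to right into trochaic (ˈσσ) feet: (ˈpru.gro:) (ˈtru.da) (ˈgra.kro) (ˈbla:.le) ta:. Syllable 9 is left unfooted.
Foot heads (stressed positions): 1, 3, 5, 7.
End Rule Rightmost: primary stress on the rightmost head = syllable 7.
Primary stress: syllable 7 → pru.gro:.tru.da.gra.kro.ˈbla:.le.ta:.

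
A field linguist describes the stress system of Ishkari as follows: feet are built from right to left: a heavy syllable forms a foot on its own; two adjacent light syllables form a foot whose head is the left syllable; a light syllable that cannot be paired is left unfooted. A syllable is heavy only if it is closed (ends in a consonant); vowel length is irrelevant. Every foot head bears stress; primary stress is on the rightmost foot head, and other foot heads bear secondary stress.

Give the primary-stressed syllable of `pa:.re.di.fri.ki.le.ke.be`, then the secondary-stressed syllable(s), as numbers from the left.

Weights: 1 pa: L, 2 re L, 3 di L, 4 fri L, 5 ki L, 6 le L, 7 ke L, 8 be L.
Parse right to left (heavy = foot alone; LL = one foot; stranded L unfooted): (ˈpa:.re) (ˈdi.fri) (ˈki.le) (ˈke.be).
Foot heads: 1, 3, 5, 7.
Primary stress on the rightmost head = syllable 7.
Secondary stress on 1, 3, 5: ˌpa:.re.ˌdi.fri.ˌki.le.ˈke.be.

primary 7, secondary 1, 3, 5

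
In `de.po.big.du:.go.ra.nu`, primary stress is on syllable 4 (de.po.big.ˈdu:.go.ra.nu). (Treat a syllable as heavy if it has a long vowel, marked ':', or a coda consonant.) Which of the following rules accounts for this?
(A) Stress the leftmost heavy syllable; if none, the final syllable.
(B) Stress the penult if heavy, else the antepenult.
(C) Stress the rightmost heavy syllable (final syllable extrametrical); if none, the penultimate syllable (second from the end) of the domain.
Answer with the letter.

Rule A → syllable 3 (observed: 4).
Rule B → syllable 5 (observed: 4).
Rule C → syllable 4 ✓.

C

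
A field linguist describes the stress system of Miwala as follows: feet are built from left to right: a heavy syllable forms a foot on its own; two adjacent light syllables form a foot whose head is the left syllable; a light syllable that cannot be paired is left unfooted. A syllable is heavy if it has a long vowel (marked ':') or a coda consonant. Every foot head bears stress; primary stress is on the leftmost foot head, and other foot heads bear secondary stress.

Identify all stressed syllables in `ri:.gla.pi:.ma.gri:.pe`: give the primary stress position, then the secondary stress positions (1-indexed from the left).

Weights: 1 ri: H, 2 gla L, 3 pi: H, 4 ma L, 5 gri: H, 6 pe L.
Parse left to right (heavy = foot alone; LL = one foot; stranded L unfooted): (ˈri:) gla (ˈpi:) ma (ˈgri:) pe.
Foot heads: 1, 3, 5.
Primary stress on the leftmost head = syllable 1.
Secondary stress on 3, 5: ˈri:.gla.ˌpi:.ma.ˌgri:.pe.

primary 1, secondary 3, 5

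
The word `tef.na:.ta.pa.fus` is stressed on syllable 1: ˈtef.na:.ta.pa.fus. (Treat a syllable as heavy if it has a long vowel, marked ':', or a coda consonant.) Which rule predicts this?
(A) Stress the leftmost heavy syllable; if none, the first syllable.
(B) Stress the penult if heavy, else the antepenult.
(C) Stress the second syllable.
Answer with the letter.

A

Rule A → syllable 1 ✓.
Rule B → syllable 3 (observed: 1).
Rule C → syllable 2 (observed: 1).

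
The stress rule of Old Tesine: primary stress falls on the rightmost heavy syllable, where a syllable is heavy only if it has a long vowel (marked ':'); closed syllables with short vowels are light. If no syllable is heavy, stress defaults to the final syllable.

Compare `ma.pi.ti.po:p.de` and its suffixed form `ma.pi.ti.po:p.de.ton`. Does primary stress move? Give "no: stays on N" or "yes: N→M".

Base `ma.pi.ti.po:p.de` (5 syllables):
  Weights: 1 ma L, 2 pi L, 3 ti L, 4 po:p H, 5 de L.
  Heavy syllables in the domain: 4. The rightmost is syllable 4 (po:p).
  → primary stress on syllable 4.
Suffixed `ma.pi.ti.po:p.de.ton` (6 syllables):
  Weights: 1 ma L, 2 pi L, 3 ti L, 4 po:p H, 5 de L, 6 ton L.
  Heavy syllables in the domain: 4. The rightmost is syllable 4 (po:p).
  → primary stress on syllable 4.

no: stays on 4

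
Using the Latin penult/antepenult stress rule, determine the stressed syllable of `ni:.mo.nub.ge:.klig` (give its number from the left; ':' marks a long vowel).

4

Classical Latin: stress the penult if heavy (long vowel or closed), else the antepenult.
Weights: 3 nub H, 4 ge: H, 5 klig H.
The penult (syllable 4, ge:) is heavy, so it takes stress.
Stress on syllable 4: ni:.mo.nub.ˈge:.klig.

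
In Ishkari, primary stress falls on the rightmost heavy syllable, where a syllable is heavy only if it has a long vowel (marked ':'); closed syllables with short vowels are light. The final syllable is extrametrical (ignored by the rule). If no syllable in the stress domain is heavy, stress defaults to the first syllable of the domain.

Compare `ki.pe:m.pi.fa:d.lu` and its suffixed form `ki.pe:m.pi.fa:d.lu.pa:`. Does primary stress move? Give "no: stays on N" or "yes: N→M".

Base `ki.pe:m.pi.fa:d.lu` (5 syllables):
  The final syllable (5, lu) is extrametrical; the stress domain is syllables 1–4.
  Weights: 1 ki L, 2 pe:m H, 3 pi L, 4 fa:d H.
  Heavy syllables in the domain: 2, 4. The rightmost is syllable 4 (fa:d).
  → primary stress on syllable 4.
Suffixed `ki.pe:m.pi.fa:d.lu.pa:` (6 syllables):
  The final syllable (6, pa:) is extrametrical; the stress domain is syllables 1–5.
  Weights: 1 ki L, 2 pe:m H, 3 pi L, 4 fa:d H, 5 lu L.
  Heavy syllables in the domain: 2, 4. The rightmost is syllable 4 (fa:d).
  → primary stress on syllable 4.

no: stays on 4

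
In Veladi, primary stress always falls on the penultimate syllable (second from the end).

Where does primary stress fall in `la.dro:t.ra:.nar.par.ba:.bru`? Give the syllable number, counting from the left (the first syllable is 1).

The word has 7 syllables; the penultimate syllable (second from the end) is syllable 6 (ba:).
Primary stress: syllable 6 → la.dro:t.ra:.nar.par.ˈba:.bru.

6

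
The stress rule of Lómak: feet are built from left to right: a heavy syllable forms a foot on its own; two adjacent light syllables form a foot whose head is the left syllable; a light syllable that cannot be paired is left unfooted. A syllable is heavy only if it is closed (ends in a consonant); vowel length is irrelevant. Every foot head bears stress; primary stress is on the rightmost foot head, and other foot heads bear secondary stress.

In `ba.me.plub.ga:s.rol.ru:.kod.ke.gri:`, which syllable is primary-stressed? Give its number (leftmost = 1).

Weights: 1 ba L, 2 me L, 3 plub H, 4 ga:s H, 5 rol H, 6 ru: L, 7 kod H, 8 ke L, 9 gri: L.
Parse left to right (heavy = foot alone; LL = one foot; stranded L unfooted): (ˈba.me) (ˈplub) (ˈga:s) (ˈrol) ru: (ˈkod) (ˈke.gri:).
Foot heads: 1, 3, 4, 5, 7, 8.
Primary stress on the rightmost head = syllable 8.
Primary stress: syllable 8 → ba.me.plub.ga:s.rol.ru:.kod.ˈke.gri:.

8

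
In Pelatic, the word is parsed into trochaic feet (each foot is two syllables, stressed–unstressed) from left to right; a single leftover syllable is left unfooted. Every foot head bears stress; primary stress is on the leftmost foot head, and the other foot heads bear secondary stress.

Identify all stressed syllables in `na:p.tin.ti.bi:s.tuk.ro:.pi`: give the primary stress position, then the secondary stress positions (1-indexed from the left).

Parse left to right into trochaic (ˈσσ) feet: (ˈna:p.tin) (ˈti.bi:s) (ˈtuk.ro:) pi. Syllable 7 is left unfooted.
Foot heads (stressed positions): 1, 3, 5.
End Rule Leftmost: primary stress on the leftmost head = syllable 1.
Secondary stress on 3, 5: ˈna:p.tin.ˌti.bi:s.ˌtuk.ro:.pi.

primary 1, secondary 3, 5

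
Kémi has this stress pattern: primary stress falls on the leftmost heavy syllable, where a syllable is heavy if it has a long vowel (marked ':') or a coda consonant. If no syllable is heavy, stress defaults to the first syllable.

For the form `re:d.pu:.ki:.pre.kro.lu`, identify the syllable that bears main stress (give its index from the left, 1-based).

1

Weights: 1 re:d H, 2 pu: H, 3 ki: H, 4 pre L, 5 kro L, 6 lu L.
Heavy syllables in the domain: 1, 2, 3. The leftmost is syllable 1 (re:d).
Primary stress: syllable 1 → ˈre:d.pu:.ki:.pre.kro.lu.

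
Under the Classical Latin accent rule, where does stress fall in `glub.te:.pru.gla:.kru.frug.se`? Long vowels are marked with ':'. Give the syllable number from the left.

6

Classical Latin: stress the penult if heavy (long vowel or closed), else the antepenult.
Weights: 5 kru L, 6 frug H, 7 se L.
The penult (syllable 6, frug) is heavy, so it takes stress.
Stress on syllable 6: glub.te:.pru.gla:.kru.ˈfrug.se.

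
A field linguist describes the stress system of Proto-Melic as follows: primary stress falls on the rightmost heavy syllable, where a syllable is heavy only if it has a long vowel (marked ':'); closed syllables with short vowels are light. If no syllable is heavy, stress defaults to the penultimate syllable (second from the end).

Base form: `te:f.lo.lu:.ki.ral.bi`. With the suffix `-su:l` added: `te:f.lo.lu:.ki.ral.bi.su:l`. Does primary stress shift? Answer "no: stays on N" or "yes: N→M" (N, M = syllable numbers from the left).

Base `te:f.lo.lu:.ki.ral.bi` (6 syllables):
  Weights: 1 te:f H, 2 lo L, 3 lu: H, 4 ki L, 5 ral L, 6 bi L.
  Heavy syllables in the domain: 1, 3. The rightmost is syllable 3 (lu:).
  → primary stress on syllable 3.
Suffixed `te:f.lo.lu:.ki.ral.bi.su:l` (7 syllables):
  Weights: 1 te:f H, 2 lo L, 3 lu: H, 4 ki L, 5 ral L, 6 bi L, 7 su:l H.
  Heavy syllables in the domain: 1, 3, 7. The rightmost is syllable 7 (su:l).
  → primary stress on syllable 7.

yes: 3→7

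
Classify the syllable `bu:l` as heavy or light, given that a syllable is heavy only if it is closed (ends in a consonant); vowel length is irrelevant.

heavy

`bu:l`: long vowel, closed (coda /l/). Closed (coda /l/) → heavy.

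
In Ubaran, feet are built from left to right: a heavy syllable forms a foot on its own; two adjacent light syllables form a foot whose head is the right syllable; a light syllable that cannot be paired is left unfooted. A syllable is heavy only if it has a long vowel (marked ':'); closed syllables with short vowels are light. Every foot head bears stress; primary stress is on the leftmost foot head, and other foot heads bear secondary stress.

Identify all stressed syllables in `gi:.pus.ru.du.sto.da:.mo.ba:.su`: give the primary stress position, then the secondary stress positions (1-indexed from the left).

primary 1, secondary 3, 5, 6, 8

Weights: 1 gi: H, 2 pus L, 3 ru L, 4 du L, 5 sto L, 6 da: H, 7 mo L, 8 ba: H, 9 su L.
Parse left to right (heavy = foot alone; LL = one foot; stranded L unfooted): (ˈgi:) (pus.ˈru) (du.ˈsto) (ˈda:) mo (ˈba:) su.
Foot heads: 1, 3, 5, 6, 8.
Primary stress on the leftmost head = syllable 1.
Secondary stress on 3, 5, 6, 8: ˈgi:.pus.ˌru.du.ˌsto.ˌda:.mo.ˌba:.su.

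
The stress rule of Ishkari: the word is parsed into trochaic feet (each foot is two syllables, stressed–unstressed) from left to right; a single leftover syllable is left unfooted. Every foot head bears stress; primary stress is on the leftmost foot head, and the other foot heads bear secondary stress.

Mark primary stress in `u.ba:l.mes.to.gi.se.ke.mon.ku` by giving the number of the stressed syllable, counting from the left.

Parse left to right into trochaic (ˈσσ) feet: (ˈu.ba:l) (ˈmes.to) (ˈgi.se) (ˈke.mon) ku. Syllable 9 is left unfooted.
Foot heads (stressed positions): 1, 3, 5, 7.
End Rule Leftmost: primary stress on the leftmost head = syllable 1.
Primary stress: syllable 1 → ˈu.ba:l.mes.to.gi.se.ke.mon.ku.

1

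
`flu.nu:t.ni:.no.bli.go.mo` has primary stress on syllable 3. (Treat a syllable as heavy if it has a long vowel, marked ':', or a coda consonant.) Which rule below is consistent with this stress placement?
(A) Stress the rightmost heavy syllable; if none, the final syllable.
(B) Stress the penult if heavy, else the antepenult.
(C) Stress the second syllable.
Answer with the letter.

A

Rule A → syllable 3 ✓.
Rule B → syllable 5 (observed: 3).
Rule C → syllable 2 (observed: 3).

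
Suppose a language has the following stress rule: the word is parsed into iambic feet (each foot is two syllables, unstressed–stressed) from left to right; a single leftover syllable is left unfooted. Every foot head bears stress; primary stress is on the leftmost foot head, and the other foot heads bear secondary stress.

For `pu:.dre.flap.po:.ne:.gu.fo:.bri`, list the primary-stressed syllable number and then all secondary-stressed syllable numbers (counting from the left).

Parse left to right into iambic (σˈσ) feet: (pu:.ˈdre) (flap.ˈpo:) (ne:.ˈgu) (fo:.ˈbri).
Foot heads (stressed positions): 2, 4, 6, 8.
End Rule Leftmost: primary stress on the leftmost head = syllable 2.
Secondary stress on 4, 6, 8: pu:.ˈdre.flap.ˌpo:.ne:.ˌgu.fo:.ˌbri.

primary 2, secondary 4, 6, 8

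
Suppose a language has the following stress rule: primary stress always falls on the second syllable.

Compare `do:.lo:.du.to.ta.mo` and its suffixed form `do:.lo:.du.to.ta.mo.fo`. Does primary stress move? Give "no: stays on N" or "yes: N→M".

no: stays on 2

Base `do:.lo:.du.to.ta.mo` (6 syllables):
  The word has 6 syllables; the second syllable is syllable 2 (lo:).
  → primary stress on syllable 2.
Suffixed `do:.lo:.du.to.ta.mo.fo` (7 syllables):
  The word has 7 syllables; the second syllable is syllable 2 (lo:).
  → primary stress on syllable 2.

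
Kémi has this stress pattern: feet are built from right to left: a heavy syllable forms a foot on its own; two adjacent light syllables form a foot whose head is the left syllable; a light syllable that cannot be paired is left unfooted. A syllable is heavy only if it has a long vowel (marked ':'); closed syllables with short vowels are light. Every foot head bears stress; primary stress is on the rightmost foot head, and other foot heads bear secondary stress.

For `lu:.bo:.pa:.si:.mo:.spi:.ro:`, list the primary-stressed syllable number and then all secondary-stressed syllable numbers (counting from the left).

primary 7, secondary 1, 2, 3, 4, 5, 6

Weights: 1 lu: H, 2 bo: H, 3 pa: H, 4 si: H, 5 mo: H, 6 spi: H, 7 ro: H.
Parse right to left (heavy = foot alone; LL = one foot; stranded L unfooted): (ˈlu:) (ˈbo:) (ˈpa:) (ˈsi:) (ˈmo:) (ˈspi:) (ˈro:).
Foot heads: 1, 2, 3, 4, 5, 6, 7.
Primary stress on the rightmost head = syllable 7.
Secondary stress on 1, 2, 3, 4, 5, 6: ˌlu:.ˌbo:.ˌpa:.ˌsi:.ˌmo:.ˌspi:.ˈro:.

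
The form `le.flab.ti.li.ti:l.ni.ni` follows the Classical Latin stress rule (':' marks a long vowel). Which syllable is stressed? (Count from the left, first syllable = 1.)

5

Classical Latin: stress the penult if heavy (long vowel or closed), else the antepenult.
Weights: 5 ti:l H, 6 ni L, 7 ni L.
The penult (syllable 6, ni) is light, so stress falls on the antepenult (syllable 5, ti:l).
Stress on syllable 5: le.flab.ti.li.ˈti:l.ni.ni.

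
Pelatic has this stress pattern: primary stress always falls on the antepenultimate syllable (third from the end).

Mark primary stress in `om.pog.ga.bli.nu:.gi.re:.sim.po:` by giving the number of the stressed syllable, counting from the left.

7

The word has 9 syllables; the antepenultimate syllable (third from the end) is syllable 7 (re:).
Primary stress: syllable 7 → om.pog.ga.bli.nu:.gi.ˈre:.sim.po:.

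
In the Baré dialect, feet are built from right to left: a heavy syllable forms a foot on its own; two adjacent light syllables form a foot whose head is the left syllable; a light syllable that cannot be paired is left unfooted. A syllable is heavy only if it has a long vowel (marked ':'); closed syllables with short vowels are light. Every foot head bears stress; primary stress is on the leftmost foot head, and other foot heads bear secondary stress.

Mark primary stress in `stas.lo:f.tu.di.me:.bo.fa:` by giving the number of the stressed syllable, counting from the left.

2

Weights: 1 stas L, 2 lo:f H, 3 tu L, 4 di L, 5 me: H, 6 bo L, 7 fa: H.
Parse right to left (heavy = foot alone; LL = one foot; stranded L unfooted): stas (ˈlo:f) (ˈtu.di) (ˈme:) bo (ˈfa:).
Foot heads: 2, 3, 5, 7.
Primary stress on the leftmost head = syllable 2.
Primary stress: syllable 2 → stas.ˈlo:f.tu.di.me:.bo.fa:.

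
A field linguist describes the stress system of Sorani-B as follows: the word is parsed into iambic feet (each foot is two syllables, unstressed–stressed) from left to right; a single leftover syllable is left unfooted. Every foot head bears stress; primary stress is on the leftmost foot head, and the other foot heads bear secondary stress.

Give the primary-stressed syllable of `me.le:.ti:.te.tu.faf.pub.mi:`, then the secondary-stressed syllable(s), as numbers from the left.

Parse left to right into iambic (σˈσ) feet: (me.ˈle:) (ti:.ˈte) (tu.ˈfaf) (pub.ˈmi:).
Foot heads (stressed positions): 2, 4, 6, 8.
End Rule Leftmost: primary stress on the leftmost head = syllable 2.
Secondary stress on 4, 6, 8: me.ˈle:.ti:.ˌte.tu.ˌfaf.pub.ˌmi:.

primary 2, secondary 4, 6, 8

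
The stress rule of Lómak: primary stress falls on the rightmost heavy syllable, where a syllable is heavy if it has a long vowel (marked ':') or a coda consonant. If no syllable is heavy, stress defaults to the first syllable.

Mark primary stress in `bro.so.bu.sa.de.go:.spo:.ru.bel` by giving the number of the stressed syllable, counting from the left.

9

Weights: 1 bro L, 2 so L, 3 bu L, 4 sa L, 5 de L, 6 go: H, 7 spo: H, 8 ru L, 9 bel H.
Heavy syllables in the domain: 6, 7, 9. The rightmost is syllable 9 (bel).
Primary stress: syllable 9 → bro.so.bu.sa.de.go:.spo:.ru.ˈbel.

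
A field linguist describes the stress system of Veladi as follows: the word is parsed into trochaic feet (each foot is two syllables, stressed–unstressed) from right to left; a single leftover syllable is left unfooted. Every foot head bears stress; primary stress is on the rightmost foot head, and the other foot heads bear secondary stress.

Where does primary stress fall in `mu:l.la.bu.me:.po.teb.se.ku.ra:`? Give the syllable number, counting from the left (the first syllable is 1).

Parse right to left into trochaic (ˈσσ) feet: mu:l (ˈla.bu) (ˈme:.po) (ˈteb.se) (ˈku.ra:). Syllable 1 is left unfooted.
Foot heads (stressed positions): 2, 4, 6, 8.
End Rule Rightmost: primary stress on the rightmost head = syllable 8.
Primary stress: syllable 8 → mu:l.la.bu.me:.po.teb.se.ˈku.ra:.

8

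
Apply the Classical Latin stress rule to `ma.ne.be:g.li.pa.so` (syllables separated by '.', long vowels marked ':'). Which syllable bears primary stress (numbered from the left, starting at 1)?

4

Classical Latin: stress the penult if heavy (long vowel or closed), else the antepenult.
Weights: 4 li L, 5 pa L, 6 so L.
The penult (syllable 5, pa) is light, so stress falls on the antepenult (syllable 4, li).
Stress on syllable 4: ma.ne.be:g.ˈli.pa.so.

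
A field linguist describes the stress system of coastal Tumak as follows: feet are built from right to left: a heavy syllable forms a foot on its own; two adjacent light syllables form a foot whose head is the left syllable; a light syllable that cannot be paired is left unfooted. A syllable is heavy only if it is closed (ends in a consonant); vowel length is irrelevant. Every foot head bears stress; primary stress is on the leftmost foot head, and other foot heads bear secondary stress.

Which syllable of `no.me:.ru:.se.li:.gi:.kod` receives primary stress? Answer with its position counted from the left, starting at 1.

Weights: 1 no L, 2 me: L, 3 ru: L, 4 se L, 5 li: L, 6 gi: L, 7 kod H.
Parse right to left (heavy = foot alone; LL = one foot; stranded L unfooted): (ˈno.me:) (ˈru:.se) (ˈli:.gi:) (ˈkod).
Foot heads: 1, 3, 5, 7.
Primary stress on the leftmost head = syllable 1.
Primary stress: syllable 1 → ˈno.me:.ru:.se.li:.gi:.kod.

1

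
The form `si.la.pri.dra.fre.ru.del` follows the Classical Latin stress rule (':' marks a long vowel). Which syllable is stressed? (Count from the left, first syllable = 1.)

Classical Latin: stress the penult if heavy (long vowel or closed), else the antepenult.
Weights: 5 fre L, 6 ru L, 7 del H.
The penult (syllable 6, ru) is light, so stress falls on the antepenult (syllable 5, fre).
Stress on syllable 5: si.la.pri.dra.ˈfre.ru.del.

5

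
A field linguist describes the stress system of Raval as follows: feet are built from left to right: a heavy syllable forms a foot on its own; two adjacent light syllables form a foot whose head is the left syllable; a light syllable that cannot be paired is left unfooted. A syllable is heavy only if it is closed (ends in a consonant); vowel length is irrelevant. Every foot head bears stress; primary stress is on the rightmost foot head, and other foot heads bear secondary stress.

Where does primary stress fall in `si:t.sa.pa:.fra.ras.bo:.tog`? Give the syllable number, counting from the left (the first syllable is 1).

Weights: 1 si:t H, 2 sa L, 3 pa: L, 4 fra L, 5 ras H, 6 bo: L, 7 tog H.
Parse left to right (heavy = foot alone; LL = one foot; stranded L unfooted): (ˈsi:t) (ˈsa.pa:) fra (ˈras) bo: (ˈtog).
Foot heads: 1, 2, 5, 7.
Primary stress on the rightmost head = syllable 7.
Primary stress: syllable 7 → si:t.sa.pa:.fra.ras.bo:.ˈtog.

7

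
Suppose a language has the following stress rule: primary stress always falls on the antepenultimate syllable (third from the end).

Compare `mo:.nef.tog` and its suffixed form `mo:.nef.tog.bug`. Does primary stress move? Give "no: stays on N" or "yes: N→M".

yes: 1→2

Base `mo:.nef.tog` (3 syllables):
  The word has 3 syllables; the antepenultimate syllable (third from the end) is syllable 1 (mo:).
  → primary stress on syllable 1.
Suffixed `mo:.nef.tog.bug` (4 syllables):
  The word has 4 syllables; the antepenultimate syllable (third from the end) is syllable 2 (nef).
  → primary stress on syllable 2.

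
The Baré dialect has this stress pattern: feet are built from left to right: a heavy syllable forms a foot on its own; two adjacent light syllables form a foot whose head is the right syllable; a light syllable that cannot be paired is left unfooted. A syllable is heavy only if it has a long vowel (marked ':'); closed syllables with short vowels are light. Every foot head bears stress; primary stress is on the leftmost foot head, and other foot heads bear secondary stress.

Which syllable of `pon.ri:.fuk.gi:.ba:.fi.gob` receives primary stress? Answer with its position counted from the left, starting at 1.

Weights: 1 pon L, 2 ri: H, 3 fuk L, 4 gi: H, 5 ba: H, 6 fi L, 7 gob L.
Parse left to right (heavy = foot alone; LL = one foot; stranded L unfooted): pon (ˈri:) fuk (ˈgi:) (ˈba:) (fi.ˈgob).
Foot heads: 2, 4, 5, 7.
Primary stress on the leftmost head = syllable 2.
Primary stress: syllable 2 → pon.ˈri:.fuk.gi:.ba:.fi.gob.

2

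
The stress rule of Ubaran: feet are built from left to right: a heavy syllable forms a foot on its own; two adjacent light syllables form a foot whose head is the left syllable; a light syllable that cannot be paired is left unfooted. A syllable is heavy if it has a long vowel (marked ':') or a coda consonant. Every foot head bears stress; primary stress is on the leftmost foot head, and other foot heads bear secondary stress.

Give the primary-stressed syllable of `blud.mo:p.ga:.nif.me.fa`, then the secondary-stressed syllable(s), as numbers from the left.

Weights: 1 blud H, 2 mo:p H, 3 ga: H, 4 nif H, 5 me L, 6 fa L.
Parse left to right (heavy = foot alone; LL = one foot; stranded L unfooted): (ˈblud) (ˈmo:p) (ˈga:) (ˈnif) (ˈme.fa).
Foot heads: 1, 2, 3, 4, 5.
Primary stress on the leftmost head = syllable 1.
Secondary stress on 2, 3, 4, 5: ˈblud.ˌmo:p.ˌga:.ˌnif.ˌme.fa.

primary 1, secondary 2, 3, 4, 5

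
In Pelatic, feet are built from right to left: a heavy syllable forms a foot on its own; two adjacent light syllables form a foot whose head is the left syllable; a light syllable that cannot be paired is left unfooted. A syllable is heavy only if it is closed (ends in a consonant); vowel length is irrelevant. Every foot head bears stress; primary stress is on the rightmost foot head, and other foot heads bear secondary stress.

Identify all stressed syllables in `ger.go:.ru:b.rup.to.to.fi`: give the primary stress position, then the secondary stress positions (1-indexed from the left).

primary 6, secondary 1, 3, 4

Weights: 1 ger H, 2 go: L, 3 ru:b H, 4 rup H, 5 to L, 6 to L, 7 fi L.
Parse right to left (heavy = foot alone; LL = one foot; stranded L unfooted): (ˈger) go: (ˈru:b) (ˈrup) to (ˈto.fi).
Foot heads: 1, 3, 4, 6.
Primary stress on the rightmost head = syllable 6.
Secondary stress on 1, 3, 4: ˌger.go:.ˌru:b.ˌrup.to.ˈto.fi.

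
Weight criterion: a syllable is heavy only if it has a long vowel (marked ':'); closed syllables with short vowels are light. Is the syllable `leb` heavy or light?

light

`leb`: short vowel, closed (coda /b/). Short vowel → light.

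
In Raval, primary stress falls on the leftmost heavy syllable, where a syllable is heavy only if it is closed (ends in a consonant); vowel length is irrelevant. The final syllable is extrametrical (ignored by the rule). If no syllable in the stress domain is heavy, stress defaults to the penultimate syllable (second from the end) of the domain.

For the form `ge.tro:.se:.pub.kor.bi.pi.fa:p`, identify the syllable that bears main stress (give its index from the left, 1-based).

4

The final syllable (8, fa:p) is extrametrical; the stress domain is syllables 1–7.
Weights: 1 ge L, 2 tro: L, 3 se: L, 4 pub H, 5 kor H, 6 bi L, 7 pi L.
Heavy syllables in the domain: 4, 5. The leftmost is syllable 4 (pub).
Primary stress: syllable 4 → ge.tro:.se:.ˈpub.kor.bi.pi.fa:p.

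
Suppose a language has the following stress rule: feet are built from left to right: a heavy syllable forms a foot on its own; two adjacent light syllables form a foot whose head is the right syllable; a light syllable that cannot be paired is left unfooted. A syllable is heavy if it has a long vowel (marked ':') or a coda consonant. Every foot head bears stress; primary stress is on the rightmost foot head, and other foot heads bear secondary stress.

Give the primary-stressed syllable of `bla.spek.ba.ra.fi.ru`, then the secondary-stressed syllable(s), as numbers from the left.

Weights: 1 bla L, 2 spek H, 3 ba L, 4 ra L, 5 fi L, 6 ru L.
Parse left to right (heavy = foot alone; LL = one foot; stranded L unfooted): bla (ˈspek) (ba.ˈra) (fi.ˈru).
Foot heads: 2, 4, 6.
Primary stress on the rightmost head = syllable 6.
Secondary stress on 2, 4: bla.ˌspek.ba.ˌra.fi.ˈru.

primary 6, secondary 2, 4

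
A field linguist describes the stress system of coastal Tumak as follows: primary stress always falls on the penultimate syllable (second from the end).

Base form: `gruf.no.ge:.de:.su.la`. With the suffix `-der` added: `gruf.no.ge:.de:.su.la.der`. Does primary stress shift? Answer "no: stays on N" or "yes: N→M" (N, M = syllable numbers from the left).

yes: 5→6

Base `gruf.no.ge:.de:.su.la` (6 syllables):
  The word has 6 syllables; the penultimate syllable (second from the end) is syllable 5 (su).
  → primary stress on syllable 5.
Suffixed `gruf.no.ge:.de:.su.la.der` (7 syllables):
  The word has 7 syllables; the penultimate syllable (second from the end) is syllable 6 (la).
  → primary stress on syllable 6.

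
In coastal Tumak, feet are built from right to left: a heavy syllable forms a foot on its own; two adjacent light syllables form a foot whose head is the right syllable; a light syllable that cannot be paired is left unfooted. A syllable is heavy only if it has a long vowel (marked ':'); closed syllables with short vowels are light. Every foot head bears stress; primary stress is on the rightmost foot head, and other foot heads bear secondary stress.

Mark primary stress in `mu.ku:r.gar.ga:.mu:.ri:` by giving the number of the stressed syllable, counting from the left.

Weights: 1 mu L, 2 ku:r H, 3 gar L, 4 ga: H, 5 mu: H, 6 ri: H.
Parse right to left (heavy = foot alone; LL = one foot; stranded L unfooted): mu (ˈku:r) gar (ˈga:) (ˈmu:) (ˈri:).
Foot heads: 2, 4, 5, 6.
Primary stress on the rightmost head = syllable 6.
Primary stress: syllable 6 → mu.ku:r.gar.ga:.mu:.ˈri:.

6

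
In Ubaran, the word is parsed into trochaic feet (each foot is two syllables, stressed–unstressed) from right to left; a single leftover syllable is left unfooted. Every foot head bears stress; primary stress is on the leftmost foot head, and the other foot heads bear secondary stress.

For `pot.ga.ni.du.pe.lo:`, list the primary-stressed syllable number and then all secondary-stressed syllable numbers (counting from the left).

Parse right to left into trochaic (ˈσσ) feet: (ˈpot.ga) (ˈni.du) (ˈpe.lo:).
Foot heads (stressed positions): 1, 3, 5.
End Rule Leftmost: primary stress on the leftmost head = syllable 1.
Secondary stress on 3, 5: ˈpot.ga.ˌni.du.ˌpe.lo:.

primary 1, secondary 3, 5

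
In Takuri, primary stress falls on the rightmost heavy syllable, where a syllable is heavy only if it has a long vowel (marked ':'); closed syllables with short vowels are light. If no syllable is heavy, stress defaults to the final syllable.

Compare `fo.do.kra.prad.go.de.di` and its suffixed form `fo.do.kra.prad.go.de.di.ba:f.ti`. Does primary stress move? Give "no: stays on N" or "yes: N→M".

yes: 7→8

Base `fo.do.kra.prad.go.de.di` (7 syllables):
  Weights: 1 fo L, 2 do L, 3 kra L, 4 prad L, 5 go L, 6 de L, 7 di L.
  No heavy syllable in the domain; default to the final syllable = syllable 7.
  → primary stress on syllable 7.
Suffixed `fo.do.kra.prad.go.de.di.ba:f.ti` (9 syllables):
  Weights: 1 fo L, 2 do L, 3 kra L, 4 prad L, 5 go L, 6 de L, 7 di L, 8 ba:f H, 9 ti L.
  Heavy syllables in the domain: 8. The rightmost is syllable 8 (ba:f).
  → primary stress on syllable 8.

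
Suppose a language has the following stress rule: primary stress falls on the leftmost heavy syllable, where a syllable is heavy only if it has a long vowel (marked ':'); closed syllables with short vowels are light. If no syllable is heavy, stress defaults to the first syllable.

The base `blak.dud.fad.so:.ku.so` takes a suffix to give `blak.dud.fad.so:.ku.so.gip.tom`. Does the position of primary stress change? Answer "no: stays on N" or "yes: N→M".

no: stays on 4

Base `blak.dud.fad.so:.ku.so` (6 syllables):
  Weights: 1 blak L, 2 dud L, 3 fad L, 4 so: H, 5 ku L, 6 so L.
  Heavy syllables in the domain: 4. The leftmost is syllable 4 (so:).
  → primary stress on syllable 4.
Suffixed `blak.dud.fad.so:.ku.so.gip.tom` (8 syllables):
  Weights: 1 blak L, 2 dud L, 3 fad L, 4 so: H, 5 ku L, 6 so L, 7 gip L, 8 tom L.
  Heavy syllables in the domain: 4. The leftmost is syllable 4 (so:).
  → primary stress on syllable 4.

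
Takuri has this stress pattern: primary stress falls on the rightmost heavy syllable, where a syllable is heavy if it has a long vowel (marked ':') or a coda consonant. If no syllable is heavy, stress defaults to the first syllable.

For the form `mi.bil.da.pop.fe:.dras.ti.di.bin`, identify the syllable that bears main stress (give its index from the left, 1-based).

9

Weights: 1 mi L, 2 bil H, 3 da L, 4 pop H, 5 fe: H, 6 dras H, 7 ti L, 8 di L, 9 bin H.
Heavy syllables in the domain: 2, 4, 5, 6, 9. The rightmost is syllable 9 (bin).
Primary stress: syllable 9 → mi.bil.da.pop.fe:.dras.ti.di.ˈbin.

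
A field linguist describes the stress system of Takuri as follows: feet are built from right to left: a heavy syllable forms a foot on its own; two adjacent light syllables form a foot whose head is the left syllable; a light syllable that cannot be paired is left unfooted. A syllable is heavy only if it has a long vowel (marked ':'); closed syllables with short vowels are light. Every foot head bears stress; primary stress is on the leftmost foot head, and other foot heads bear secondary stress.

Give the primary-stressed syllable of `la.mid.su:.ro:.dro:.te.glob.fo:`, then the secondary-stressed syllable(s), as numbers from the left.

primary 1, secondary 3, 4, 5, 6, 8

Weights: 1 la L, 2 mid L, 3 su: H, 4 ro: H, 5 dro: H, 6 te L, 7 glob L, 8 fo: H.
Parse right to left (heavy = foot alone; LL = one foot; stranded L unfooted): (ˈla.mid) (ˈsu:) (ˈro:) (ˈdro:) (ˈte.glob) (ˈfo:).
Foot heads: 1, 3, 4, 5, 6, 8.
Primary stress on the leftmost head = syllable 1.
Secondary stress on 3, 4, 5, 6, 8: ˈla.mid.ˌsu:.ˌro:.ˌdro:.ˌte.glob.ˌfo:.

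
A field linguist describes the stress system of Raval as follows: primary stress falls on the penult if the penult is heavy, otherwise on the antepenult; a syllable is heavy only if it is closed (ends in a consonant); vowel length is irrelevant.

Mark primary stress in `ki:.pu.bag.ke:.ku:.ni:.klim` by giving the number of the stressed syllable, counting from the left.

5

Weights: 5 ku: L, 6 ni: L, 7 klim H.
The penult (syllable 6, ni:) is light, so stress falls on the antepenult (syllable 5, ku:).
Primary stress: syllable 5 → ki:.pu.bag.ke:.ˈku:.ni:.klim.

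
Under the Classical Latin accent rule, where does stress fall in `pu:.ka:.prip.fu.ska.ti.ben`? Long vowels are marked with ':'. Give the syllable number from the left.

Classical Latin: stress the penult if heavy (long vowel or closed), else the antepenult.
Weights: 5 ska L, 6 ti L, 7 ben H.
The penult (syllable 6, ti) is light, so stress falls on the antepenult (syllable 5, ska).
Stress on syllable 5: pu:.ka:.prip.fu.ˈska.ti.ben.

5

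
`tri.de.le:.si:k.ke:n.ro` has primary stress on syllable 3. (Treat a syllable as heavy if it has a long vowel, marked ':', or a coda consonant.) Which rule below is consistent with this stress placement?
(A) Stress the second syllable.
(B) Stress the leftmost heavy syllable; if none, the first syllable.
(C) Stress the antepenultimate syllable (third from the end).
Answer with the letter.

Rule A → syllable 2 (observed: 3).
Rule B → syllable 3 ✓.
Rule C → syllable 4 (observed: 3).

B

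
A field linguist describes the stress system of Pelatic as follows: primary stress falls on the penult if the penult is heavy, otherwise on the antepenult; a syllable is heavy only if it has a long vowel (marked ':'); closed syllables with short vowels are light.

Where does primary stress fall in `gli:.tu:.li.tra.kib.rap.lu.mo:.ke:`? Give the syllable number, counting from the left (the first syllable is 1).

8

Weights: 7 lu L, 8 mo: H, 9 ke: H.
The penult (syllable 8, mo:) is heavy, so it takes stress.
Primary stress: syllable 8 → gli:.tu:.li.tra.kib.rap.lu.ˈmo:.ke:.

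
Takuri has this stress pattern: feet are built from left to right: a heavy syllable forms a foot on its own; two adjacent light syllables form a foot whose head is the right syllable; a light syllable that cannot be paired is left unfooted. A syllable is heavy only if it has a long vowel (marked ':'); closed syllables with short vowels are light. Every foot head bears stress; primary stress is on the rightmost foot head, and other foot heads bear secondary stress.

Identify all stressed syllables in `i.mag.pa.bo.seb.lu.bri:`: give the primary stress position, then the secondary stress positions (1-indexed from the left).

primary 7, secondary 2, 4, 6

Weights: 1 i L, 2 mag L, 3 pa L, 4 bo L, 5 seb L, 6 lu L, 7 bri: H.
Parse left to right (heavy = foot alone; LL = one foot; stranded L unfooted): (i.ˈmag) (pa.ˈbo) (seb.ˈlu) (ˈbri:).
Foot heads: 2, 4, 6, 7.
Primary stress on the rightmost head = syllable 7.
Secondary stress on 2, 4, 6: i.ˌmag.pa.ˌbo.seb.ˌlu.ˈbri:.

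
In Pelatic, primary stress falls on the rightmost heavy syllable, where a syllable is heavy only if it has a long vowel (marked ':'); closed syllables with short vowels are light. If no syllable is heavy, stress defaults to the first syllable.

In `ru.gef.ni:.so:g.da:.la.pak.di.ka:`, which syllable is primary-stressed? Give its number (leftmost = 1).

Weights: 1 ru L, 2 gef L, 3 ni: H, 4 so:g H, 5 da: H, 6 la L, 7 pak L, 8 di L, 9 ka: H.
Heavy syllables in the domain: 3, 4, 5, 9. The rightmost is syllable 9 (ka:).
Primary stress: syllable 9 → ru.gef.ni:.so:g.da:.la.pak.di.ˈka:.

9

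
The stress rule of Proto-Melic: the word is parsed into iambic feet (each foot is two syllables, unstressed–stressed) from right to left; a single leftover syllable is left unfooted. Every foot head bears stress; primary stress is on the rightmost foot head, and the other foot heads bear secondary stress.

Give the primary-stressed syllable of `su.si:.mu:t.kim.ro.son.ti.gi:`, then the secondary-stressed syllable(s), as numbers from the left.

primary 8, secondary 2, 4, 6

Parse right to left into iambic (σˈσ) feet: (su.ˈsi:) (mu:t.ˈkim) (ro.ˈson) (ti.ˈgi:).
Foot heads (stressed positions): 2, 4, 6, 8.
End Rule Rightmost: primary stress on the rightmost head = syllable 8.
Secondary stress on 2, 4, 6: su.ˌsi:.mu:t.ˌkim.ro.ˌson.ti.ˈgi:.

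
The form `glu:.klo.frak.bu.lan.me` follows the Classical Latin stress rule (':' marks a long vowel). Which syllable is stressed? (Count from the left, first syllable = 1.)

Classical Latin: stress the penult if heavy (long vowel or closed), else the antepenult.
Weights: 4 bu L, 5 lan H, 6 me L.
The penult (syllable 5, lan) is heavy, so it takes stress.
Stress on syllable 5: glu:.klo.frak.bu.ˈlan.me.

5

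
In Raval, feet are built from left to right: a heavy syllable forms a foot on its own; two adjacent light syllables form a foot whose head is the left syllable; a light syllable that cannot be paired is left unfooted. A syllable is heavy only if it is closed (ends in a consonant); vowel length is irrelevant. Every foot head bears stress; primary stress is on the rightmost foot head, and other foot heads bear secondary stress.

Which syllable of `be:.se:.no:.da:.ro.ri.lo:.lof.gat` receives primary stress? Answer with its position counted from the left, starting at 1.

9

Weights: 1 be: L, 2 se: L, 3 no: L, 4 da: L, 5 ro L, 6 ri L, 7 lo: L, 8 lof H, 9 gat H.
Parse left to right (heavy = foot alone; LL = one foot; stranded L unfooted): (ˈbe:.se:) (ˈno:.da:) (ˈro.ri) lo: (ˈlof) (ˈgat).
Foot heads: 1, 3, 5, 8, 9.
Primary stress on the rightmost head = syllable 9.
Primary stress: syllable 9 → be:.se:.no:.da:.ro.ri.lo:.lof.ˈgat.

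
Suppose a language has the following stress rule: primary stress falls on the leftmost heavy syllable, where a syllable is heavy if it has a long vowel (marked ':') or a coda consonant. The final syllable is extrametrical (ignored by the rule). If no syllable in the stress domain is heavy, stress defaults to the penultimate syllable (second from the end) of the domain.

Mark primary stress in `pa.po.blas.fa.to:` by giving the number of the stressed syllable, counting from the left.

The final syllable (5, to:) is extrametrical; the stress domain is syllables 1–4.
Weights: 1 pa L, 2 po L, 3 blas H, 4 fa L.
Heavy syllables in the domain: 3. The leftmost is syllable 3 (blas).
Primary stress: syllable 3 → pa.po.ˈblas.fa.to:.

3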